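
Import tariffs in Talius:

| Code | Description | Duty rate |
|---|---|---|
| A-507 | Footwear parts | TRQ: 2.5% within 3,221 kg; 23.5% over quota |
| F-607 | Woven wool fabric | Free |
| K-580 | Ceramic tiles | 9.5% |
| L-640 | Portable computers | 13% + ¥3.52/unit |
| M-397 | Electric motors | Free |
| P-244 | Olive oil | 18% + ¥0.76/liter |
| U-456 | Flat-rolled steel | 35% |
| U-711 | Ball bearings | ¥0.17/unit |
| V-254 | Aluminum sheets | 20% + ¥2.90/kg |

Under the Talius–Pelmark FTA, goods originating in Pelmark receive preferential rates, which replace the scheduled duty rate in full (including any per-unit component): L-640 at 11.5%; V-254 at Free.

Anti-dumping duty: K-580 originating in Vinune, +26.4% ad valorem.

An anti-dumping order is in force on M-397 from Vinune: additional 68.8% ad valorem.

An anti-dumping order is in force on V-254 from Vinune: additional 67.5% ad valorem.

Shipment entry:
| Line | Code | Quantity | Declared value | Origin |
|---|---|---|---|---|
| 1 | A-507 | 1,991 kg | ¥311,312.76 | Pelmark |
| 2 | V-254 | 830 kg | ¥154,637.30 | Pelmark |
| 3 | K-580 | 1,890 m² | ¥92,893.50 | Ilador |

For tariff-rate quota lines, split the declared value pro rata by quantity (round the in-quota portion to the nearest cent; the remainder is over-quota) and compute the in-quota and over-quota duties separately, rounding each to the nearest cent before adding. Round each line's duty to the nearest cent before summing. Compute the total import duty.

Line 1 (A-507, Pelmark, 1,991 kg, ¥311,312.76):
Code A-507 is under a tariff-rate quota (threshold 3,221 kg). Quantity 1,991 kg is within the quota, so the in-quota rate 2.5% applies to the full value.
Duty = ¥311,312.76 × 2.5% = ¥7,782.82.
Line 2 (V-254, Pelmark, 830 kg, ¥154,637.30):
Base rate for V-254 is 20% + ¥2.90/kg.
Origin Pelmark qualifies under the Talius–Pelmark agreement and V-254 is covered: preferential rate Free applies instead.
The additional-duty order on V-254 targets Vinune, not Pelmark; it does not apply.
Duty = ¥154,637.30 × 0% = ¥0.00.
Line 3 (K-580, Ilador, 1,890 m², ¥92,893.50):
Base rate for K-580 is 9.5%.
The additional-duty order on K-580 targets Vinune, not Ilador; it does not apply.
Duty = ¥92,893.50 × 9.5% = ¥8,824.88.
Total = ¥7,782.82 + ¥0.00 + ¥8,824.88 = ¥16,607.70.

¥16,607.70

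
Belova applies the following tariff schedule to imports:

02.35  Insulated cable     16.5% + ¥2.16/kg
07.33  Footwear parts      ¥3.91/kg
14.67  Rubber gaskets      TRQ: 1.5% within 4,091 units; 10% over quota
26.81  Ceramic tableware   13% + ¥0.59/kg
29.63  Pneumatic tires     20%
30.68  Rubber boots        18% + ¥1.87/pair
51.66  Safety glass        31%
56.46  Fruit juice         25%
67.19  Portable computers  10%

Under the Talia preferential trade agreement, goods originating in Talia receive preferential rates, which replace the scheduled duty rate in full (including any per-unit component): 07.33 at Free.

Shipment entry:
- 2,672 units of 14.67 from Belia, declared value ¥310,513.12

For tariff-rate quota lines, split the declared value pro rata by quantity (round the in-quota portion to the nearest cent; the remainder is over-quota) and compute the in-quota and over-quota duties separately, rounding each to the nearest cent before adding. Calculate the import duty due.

¥4,657.70

Line 1 (14.67, Belia, 2,672 units, ¥310,513.12):
Code 14.67 is under a tariff-rate quota (threshold 4,091 units). Quantity 2,672 units is within the quota, so the in-quota rate 1.5% applies to the full value.
Duty = ¥310,513.12 × 1.5% = ¥4,657.70.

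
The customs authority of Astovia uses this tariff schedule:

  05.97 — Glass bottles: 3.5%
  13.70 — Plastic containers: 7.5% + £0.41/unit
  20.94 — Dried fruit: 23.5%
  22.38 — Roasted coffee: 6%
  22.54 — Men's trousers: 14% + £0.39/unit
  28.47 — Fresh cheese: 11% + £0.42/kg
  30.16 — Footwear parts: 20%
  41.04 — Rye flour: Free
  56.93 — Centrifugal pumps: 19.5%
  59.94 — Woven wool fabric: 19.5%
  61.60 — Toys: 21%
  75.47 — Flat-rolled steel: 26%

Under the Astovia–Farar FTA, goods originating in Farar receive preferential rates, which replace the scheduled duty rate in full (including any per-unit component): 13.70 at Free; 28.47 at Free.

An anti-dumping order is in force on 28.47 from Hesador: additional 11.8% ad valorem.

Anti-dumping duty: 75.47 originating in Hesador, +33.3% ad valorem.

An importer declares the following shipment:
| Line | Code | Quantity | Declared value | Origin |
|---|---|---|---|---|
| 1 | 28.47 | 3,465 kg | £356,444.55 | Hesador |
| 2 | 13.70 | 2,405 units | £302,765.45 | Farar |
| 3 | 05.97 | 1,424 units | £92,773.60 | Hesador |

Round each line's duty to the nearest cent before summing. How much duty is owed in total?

Line 1 (28.47, Hesador, 3,465 kg, £356,444.55):
Base rate for 28.47 is 11% + £0.42/kg.
28.47 has an FTA preferential rate, but origin Hesador is not Farar; base rate stands.
Additional duty on 28.47 from Hesador: +11.8%. Applied ad valorem rate: 11% + 11.8% = 22.8%.
Duty = £356,444.55 × 22.8% + 3,465 × £0.42 = £82,724.66.
Line 2 (13.70, Farar, 2,405 units, £302,765.45):
Base rate for 13.70 is 7.5% + £0.41/unit.
Origin Farar qualifies under the Astovia–Farar agreement and 13.70 is covered: preferential rate Free applies instead.
Duty = £302,765.45 × 0% = £0.00.
Line 3 (05.97, Hesador, 1,424 units, £92,773.60):
Base rate for 05.97 is 3.5%.
Duty = £92,773.60 × 3.5% = £3,247.08.
Total = £82,724.66 + £0.00 + £3,247.08 = £85,971.74.

£85,971.74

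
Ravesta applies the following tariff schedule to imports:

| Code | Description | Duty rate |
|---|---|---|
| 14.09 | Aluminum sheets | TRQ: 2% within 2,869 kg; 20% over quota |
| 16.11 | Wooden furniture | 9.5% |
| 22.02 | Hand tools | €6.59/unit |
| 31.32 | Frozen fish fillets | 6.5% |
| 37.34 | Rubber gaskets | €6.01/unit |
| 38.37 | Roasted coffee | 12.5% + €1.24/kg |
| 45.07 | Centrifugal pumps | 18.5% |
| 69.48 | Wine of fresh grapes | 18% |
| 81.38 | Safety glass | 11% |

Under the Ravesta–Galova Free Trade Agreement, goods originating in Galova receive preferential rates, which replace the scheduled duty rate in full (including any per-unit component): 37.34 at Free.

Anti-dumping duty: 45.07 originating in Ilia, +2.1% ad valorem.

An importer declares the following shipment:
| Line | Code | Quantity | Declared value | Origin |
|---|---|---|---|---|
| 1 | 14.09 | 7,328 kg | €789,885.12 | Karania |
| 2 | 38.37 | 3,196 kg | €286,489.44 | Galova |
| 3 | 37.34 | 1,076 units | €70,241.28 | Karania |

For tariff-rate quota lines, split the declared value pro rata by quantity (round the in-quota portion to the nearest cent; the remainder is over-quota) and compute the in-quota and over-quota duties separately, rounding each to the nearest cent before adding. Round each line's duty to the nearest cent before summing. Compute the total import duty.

Line 1 (14.09, Karania, 7,328 kg, €789,885.12):
Code 14.09 is under a tariff-rate quota (threshold 2,869 kg). In-quota: 2,869 kg at 2%; over-quota: 4,459 kg at 20%.
Pro-rata value split: in-quota = €789,885.12 × 2,869/7,328 = €309,249.51; over-quota = €789,885.12 − €309,249.51 = €480,635.61.
In-quota duty = €309,249.51 × 2% = €6,184.99. Over-quota duty = €480,635.61 × 20% = €96,127.12.
Line duty = €6,184.99 + €96,127.12 = €102,312.11.
Line 2 (38.37, Galova, 3,196 kg, €286,489.44):
Base rate for 38.37 is 12.5% + €1.24/kg.
Origin Galova is the FTA partner but 38.37 is not on the preference list; base rate stands.
Duty = €286,489.44 × 12.5% + 3,196 × €1.24 = €39,774.22.
Line 3 (37.34, Karania, 1,076 units, €70,241.28):
Base rate for 37.34 is €6.01/unit.
37.34 has an FTA preferential rate, but origin Karania is not Galova; base rate stands.
Duty = 1,076 × €6.01 = €6,466.76.
Total = €102,312.11 + €39,774.22 + €6,466.76 = €148,553.09.

€148,553.09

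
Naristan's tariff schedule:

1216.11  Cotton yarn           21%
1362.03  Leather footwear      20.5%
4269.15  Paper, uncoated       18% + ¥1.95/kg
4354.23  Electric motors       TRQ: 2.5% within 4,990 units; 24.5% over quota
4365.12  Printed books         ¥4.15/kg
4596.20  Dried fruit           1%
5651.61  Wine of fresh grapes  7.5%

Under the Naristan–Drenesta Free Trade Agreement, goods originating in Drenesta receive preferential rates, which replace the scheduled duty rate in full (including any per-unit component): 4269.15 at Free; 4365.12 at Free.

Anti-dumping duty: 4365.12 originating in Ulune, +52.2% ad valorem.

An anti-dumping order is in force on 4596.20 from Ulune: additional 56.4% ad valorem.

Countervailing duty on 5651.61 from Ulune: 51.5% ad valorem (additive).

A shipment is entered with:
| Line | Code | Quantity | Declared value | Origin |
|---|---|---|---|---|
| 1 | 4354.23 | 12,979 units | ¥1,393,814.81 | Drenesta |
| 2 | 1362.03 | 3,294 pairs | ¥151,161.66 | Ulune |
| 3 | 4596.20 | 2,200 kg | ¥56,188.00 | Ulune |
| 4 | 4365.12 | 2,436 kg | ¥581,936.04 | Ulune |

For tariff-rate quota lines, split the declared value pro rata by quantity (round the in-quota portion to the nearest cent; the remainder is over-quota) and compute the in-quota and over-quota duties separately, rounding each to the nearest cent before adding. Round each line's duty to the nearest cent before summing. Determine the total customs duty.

¥600,711.94

Line 1 (4354.23, Drenesta, 12,979 units, ¥1,393,814.81):
Code 4354.23 is under a tariff-rate quota (threshold 4,990 units). In-quota: 4,990 units at 2.5%; over-quota: 7,989 units at 24.5%.
Pro-rata value split: in-quota = ¥1,393,814.81 × 4,990/12,979 = ¥535,876.10; over-quota = ¥1,393,814.81 − ¥535,876.10 = ¥857,938.71.
In-quota duty = ¥535,876.10 × 2.5% = ¥13,396.90. Over-quota duty = ¥857,938.71 × 24.5% = ¥210,194.98.
Line duty = ¥13,396.90 + ¥210,194.98 = ¥223,591.88.
Line 2 (1362.03, Ulune, 3,294 pairs, ¥151,161.66):
Base rate for 1362.03 is 20.5%.
Duty = ¥151,161.66 × 20.5% = ¥30,988.14.
Line 3 (4596.20, Ulune, 2,200 kg, ¥56,188.00):
Base rate for 4596.20 is 1%.
Additional duty on 4596.20 from Ulune: +56.4%. Applied ad valorem rate: 1% + 56.4% = 57.4%.
Duty = ¥56,188.00 × 57.4% = ¥32,251.91.
Line 4 (4365.12, Ulune, 2,436 kg, ¥581,936.04):
Base rate for 4365.12 is ¥4.15/kg.
4365.12 has an FTA preferential rate, but origin Ulune is not Drenesta; base rate stands.
Additional duty on 4365.12 from Ulune: +52.2% ad valorem. Applied ad valorem rate = 52.2%.
Duty = ¥581,936.04 × 52.2% + 2,436 × ¥4.15 = ¥313,880.01.
Total = ¥223,591.88 + ¥30,988.14 + ¥32,251.91 + ¥313,880.01 = ¥600,711.94.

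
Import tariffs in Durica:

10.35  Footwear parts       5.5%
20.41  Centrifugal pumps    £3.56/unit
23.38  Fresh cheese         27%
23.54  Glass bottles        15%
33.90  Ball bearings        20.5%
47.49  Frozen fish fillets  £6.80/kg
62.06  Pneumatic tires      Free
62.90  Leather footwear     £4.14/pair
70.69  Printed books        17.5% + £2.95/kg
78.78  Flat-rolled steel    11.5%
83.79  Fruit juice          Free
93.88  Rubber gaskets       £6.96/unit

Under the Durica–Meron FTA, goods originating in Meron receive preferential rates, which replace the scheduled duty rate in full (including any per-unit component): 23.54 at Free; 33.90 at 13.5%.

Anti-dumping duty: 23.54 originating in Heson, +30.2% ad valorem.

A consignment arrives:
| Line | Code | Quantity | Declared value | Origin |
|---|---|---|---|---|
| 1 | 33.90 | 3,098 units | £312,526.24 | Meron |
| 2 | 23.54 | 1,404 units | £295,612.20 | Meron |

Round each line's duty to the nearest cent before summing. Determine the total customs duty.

£42,191.04

Line 1 (33.90, Meron, 3,098 units, £312,526.24):
Base rate for 33.90 is 20.5%.
Origin Meron qualifies under the Durica–Meron agreement and 33.90 is covered: preferential rate 13.5% applies instead.
Duty = £312,526.24 × 13.5% = £42,191.04.
Line 2 (23.54, Meron, 1,404 units, £295,612.20):
Base rate for 23.54 is 15%.
Origin Meron qualifies under the Durica–Meron agreement and 23.54 is covered: preferential rate Free applies instead.
The additional-duty order on 23.54 targets Heson, not Meron; it does not apply.
Duty = £295,612.20 × 0% = £0.00.
Total = £42,191.04 + £0.00 = £42,191.04.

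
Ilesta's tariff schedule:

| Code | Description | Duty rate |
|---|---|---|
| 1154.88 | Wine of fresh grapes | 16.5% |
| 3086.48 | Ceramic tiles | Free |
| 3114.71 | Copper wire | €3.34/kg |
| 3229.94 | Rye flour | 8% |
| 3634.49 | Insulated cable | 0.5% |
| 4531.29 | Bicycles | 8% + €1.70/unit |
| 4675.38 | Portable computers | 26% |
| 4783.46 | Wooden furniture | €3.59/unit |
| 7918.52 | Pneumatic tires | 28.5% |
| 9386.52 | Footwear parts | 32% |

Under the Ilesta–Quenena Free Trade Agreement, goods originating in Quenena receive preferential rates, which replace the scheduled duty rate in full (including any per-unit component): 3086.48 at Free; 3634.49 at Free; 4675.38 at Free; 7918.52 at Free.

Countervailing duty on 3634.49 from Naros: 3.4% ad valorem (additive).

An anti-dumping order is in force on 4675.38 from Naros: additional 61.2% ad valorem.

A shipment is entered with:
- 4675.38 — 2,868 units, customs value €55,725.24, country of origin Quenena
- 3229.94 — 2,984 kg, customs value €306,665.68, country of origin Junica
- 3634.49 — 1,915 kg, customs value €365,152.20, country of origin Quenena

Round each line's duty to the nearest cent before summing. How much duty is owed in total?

Line 1 (4675.38, Quenena, 2,868 units, €55,725.24):
Base rate for 4675.38 is 26%.
Origin Quenena qualifies under the Ilesta–Quenena agreement and 4675.38 is covered: preferential rate Free applies instead.
The additional-duty order on 4675.38 targets Naros, not Quenena; it does not apply.
Duty = €55,725.24 × 0% = €0.00.
Line 2 (3229.94, Junica, 2,984 kg, €306,665.68):
Base rate for 3229.94 is 8%.
Duty = €306,665.68 × 8% = €24,533.25.
Line 3 (3634.49, Quenena, 1,915 kg, €365,152.20):
Base rate for 3634.49 is 0.5%.
Origin Quenena qualifies under the Ilesta–Quenena agreement and 3634.49 is covered: preferential rate Free applies instead.
The additional-duty order on 3634.49 targets Naros, not Quenena; it does not apply.
Duty = €365,152.20 × 0% = €0.00.
Total = €0.00 + €24,533.25 + €0.00 = €24,533.25.

€24,533.25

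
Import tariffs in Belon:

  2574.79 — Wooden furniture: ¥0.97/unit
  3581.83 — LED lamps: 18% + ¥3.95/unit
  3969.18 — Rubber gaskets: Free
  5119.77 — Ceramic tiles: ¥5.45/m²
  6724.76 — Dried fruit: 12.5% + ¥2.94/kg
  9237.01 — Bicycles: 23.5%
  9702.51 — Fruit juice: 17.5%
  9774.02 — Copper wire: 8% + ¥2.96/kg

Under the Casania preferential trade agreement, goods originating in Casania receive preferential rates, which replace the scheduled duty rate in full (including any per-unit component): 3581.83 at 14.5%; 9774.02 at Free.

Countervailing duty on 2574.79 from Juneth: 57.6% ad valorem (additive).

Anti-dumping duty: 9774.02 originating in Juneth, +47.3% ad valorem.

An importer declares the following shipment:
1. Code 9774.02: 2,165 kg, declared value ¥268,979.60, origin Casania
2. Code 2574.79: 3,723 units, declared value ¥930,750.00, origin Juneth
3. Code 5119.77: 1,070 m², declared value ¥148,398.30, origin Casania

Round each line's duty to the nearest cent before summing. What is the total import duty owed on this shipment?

Line 1 (9774.02, Casania, 2,165 kg, ¥268,979.60):
Base rate for 9774.02 is 8% + ¥2.96/kg.
Origin Casania qualifies under the Belon–Casania agreement and 9774.02 is covered: preferential rate Free applies instead.
The additional-duty order on 9774.02 targets Juneth, not Casania; it does not apply.
Duty = ¥268,979.60 × 0% = ¥0.00.
Line 2 (2574.79, Juneth, 3,723 units, ¥930,750.00):
Base rate for 2574.79 is ¥0.97/unit.
Additional duty on 2574.79 from Juneth: +57.6% ad valorem. Applied ad valorem rate = 57.6%.
Duty = ¥930,750.00 × 57.6% + 3,723 × ¥0.97 = ¥539,723.31.
Line 3 (5119.77, Casania, 1,070 m², ¥148,398.30):
Base rate for 5119.77 is ¥5.45/m².
Origin Casania is the FTA partner but 5119.77 is not on the preference list; base rate stands.
Duty = 1,070 × ¥5.45 = ¥5,831.50.
Total = ¥0.00 + ¥539,723.31 + ¥5,831.50 = ¥545,554.81.

¥545,554.81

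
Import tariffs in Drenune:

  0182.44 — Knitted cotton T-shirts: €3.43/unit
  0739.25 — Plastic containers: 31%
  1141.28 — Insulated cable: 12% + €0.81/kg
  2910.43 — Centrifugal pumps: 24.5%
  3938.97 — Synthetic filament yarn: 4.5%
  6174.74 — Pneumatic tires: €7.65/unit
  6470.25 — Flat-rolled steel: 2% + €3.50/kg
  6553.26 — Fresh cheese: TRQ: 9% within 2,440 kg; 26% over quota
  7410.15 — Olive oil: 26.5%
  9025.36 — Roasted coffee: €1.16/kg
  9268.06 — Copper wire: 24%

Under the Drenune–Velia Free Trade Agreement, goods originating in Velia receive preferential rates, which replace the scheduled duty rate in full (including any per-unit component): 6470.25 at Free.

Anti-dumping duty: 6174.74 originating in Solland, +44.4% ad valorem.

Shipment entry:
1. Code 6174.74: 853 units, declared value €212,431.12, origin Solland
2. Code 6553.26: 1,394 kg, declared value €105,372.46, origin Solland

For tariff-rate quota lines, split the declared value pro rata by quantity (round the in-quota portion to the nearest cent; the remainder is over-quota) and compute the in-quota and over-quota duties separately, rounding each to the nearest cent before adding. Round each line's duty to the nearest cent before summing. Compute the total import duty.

Line 1 (6174.74, Solland, 853 units, €212,431.12):
Base rate for 6174.74 is €7.65/unit.
Additional duty on 6174.74 from Solland: +44.4% ad valorem. Applied ad valorem rate = 44.4%.
Duty = €212,431.12 × 44.4% + 853 × €7.65 = €100,844.87.
Line 2 (6553.26, Solland, 1,394 kg, €105,372.46):
Code 6553.26 is under a tariff-rate quota (threshold 2,440 kg). Quantity 1,394 kg is within the quota, so the in-quota rate 9% applies to the full value.
Duty = €105,372.46 × 9% = €9,483.52.
Total = €100,844.87 + €9,483.52 = €110,328.39.

€110,328.39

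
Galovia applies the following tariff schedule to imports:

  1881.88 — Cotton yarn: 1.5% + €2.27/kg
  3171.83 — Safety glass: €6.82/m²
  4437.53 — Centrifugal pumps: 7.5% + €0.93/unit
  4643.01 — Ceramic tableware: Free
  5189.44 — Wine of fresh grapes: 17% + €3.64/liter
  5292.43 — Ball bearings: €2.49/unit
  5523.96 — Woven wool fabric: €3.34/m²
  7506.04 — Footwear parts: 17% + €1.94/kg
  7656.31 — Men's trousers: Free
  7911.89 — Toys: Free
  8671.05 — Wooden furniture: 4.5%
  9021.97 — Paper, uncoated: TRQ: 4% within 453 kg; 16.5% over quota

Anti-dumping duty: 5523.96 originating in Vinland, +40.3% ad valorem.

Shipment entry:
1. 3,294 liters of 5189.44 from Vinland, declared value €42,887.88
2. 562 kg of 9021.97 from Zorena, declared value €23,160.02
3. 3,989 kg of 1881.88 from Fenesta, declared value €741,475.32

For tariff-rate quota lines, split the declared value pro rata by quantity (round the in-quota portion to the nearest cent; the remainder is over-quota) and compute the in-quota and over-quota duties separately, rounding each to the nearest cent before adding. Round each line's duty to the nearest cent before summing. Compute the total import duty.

€40,946.15

Line 1 (5189.44, Vinland, 3,294 liters, €42,887.88):
Base rate for 5189.44 is 17% + €3.64/liter.
Duty = €42,887.88 × 17% + 3,294 × €3.64 = €19,281.10.
Line 2 (9021.97, Zorena, 562 kg, €23,160.02):
Code 9021.97 is under a tariff-rate quota (threshold 453 kg). In-quota: 453 kg at 4%; over-quota: 109 kg at 16.5%.
Pro-rata value split: in-quota = €23,160.02 × 453/562 = €18,668.13; over-quota = €23,160.02 − €18,668.13 = €4,491.89.
In-quota duty = €18,668.13 × 4% = €746.73. Over-quota duty = €4,491.89 × 16.5% = €741.16.
Line duty = €746.73 + €741.16 = €1,487.89.
Line 3 (1881.88, Fenesta, 3,989 kg, €741,475.32):
Base rate for 1881.88 is 1.5% + €2.27/kg.
Duty = €741,475.32 × 1.5% + 3,989 × €2.27 = €20,177.16.
Total = €19,281.10 + €1,487.89 + €20,177.16 = €40,946.15.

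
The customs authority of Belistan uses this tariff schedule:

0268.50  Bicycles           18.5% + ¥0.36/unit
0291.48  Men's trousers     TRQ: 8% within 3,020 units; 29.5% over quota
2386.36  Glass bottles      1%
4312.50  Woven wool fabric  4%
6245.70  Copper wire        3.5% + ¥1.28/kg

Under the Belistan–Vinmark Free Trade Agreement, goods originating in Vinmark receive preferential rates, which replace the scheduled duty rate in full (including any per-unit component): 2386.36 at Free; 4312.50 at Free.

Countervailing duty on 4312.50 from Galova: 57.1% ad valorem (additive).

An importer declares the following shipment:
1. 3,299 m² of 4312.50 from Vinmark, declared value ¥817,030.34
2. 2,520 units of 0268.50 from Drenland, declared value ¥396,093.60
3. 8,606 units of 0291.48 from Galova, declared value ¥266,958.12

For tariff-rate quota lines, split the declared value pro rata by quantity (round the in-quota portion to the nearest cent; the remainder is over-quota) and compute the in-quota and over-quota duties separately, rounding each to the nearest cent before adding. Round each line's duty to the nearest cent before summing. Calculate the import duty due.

¥132,795.88

Line 1 (4312.50, Vinmark, 3,299 m², ¥817,030.34):
Base rate for 4312.50 is 4%.
Origin Vinmark qualifies under the Belistan–Vinmark agreement and 4312.50 is covered: preferential rate Free applies instead.
The additional-duty order on 4312.50 targets Galova, not Vinmark; it does not apply.
Duty = ¥817,030.34 × 0% = ¥0.00.
Line 2 (0268.50, Drenland, 2,520 units, ¥396,093.60):
Base rate for 0268.50 is 18.5% + ¥0.36/unit.
Duty = ¥396,093.60 × 18.5% + 2,520 × ¥0.36 = ¥74,184.52.
Line 3 (0291.48, Galova, 8,606 units, ¥266,958.12):
Code 0291.48 is under a tariff-rate quota (threshold 3,020 units). In-quota: 3,020 units at 8%; over-quota: 5,586 units at 29.5%.
Pro-rata value split: in-quota = ¥266,958.12 × 3,020/8,606 = ¥93,680.40; over-quota = ¥266,958.12 − ¥93,680.40 = ¥173,277.72.
In-quota duty = ¥93,680.40 × 8% = ¥7,494.43. Over-quota duty = ¥173,277.72 × 29.5% = ¥51,116.93.
Line duty = ¥7,494.43 + ¥51,116.93 = ¥58,611.36.
Total = ¥0.00 + ¥74,184.52 + ¥58,611.36 = ¥132,795.88.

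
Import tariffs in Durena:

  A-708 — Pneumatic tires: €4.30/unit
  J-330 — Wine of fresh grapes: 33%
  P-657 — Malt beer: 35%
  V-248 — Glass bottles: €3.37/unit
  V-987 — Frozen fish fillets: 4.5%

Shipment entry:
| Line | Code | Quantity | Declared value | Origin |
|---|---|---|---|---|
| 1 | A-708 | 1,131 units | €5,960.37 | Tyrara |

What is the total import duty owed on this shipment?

Line 1 (A-708, Tyrara, 1,131 units, €5,960.37):
Base rate for A-708 is €4.30/unit.
Duty = 1,131 × €4.30 = €4,863.30.

€4,863.30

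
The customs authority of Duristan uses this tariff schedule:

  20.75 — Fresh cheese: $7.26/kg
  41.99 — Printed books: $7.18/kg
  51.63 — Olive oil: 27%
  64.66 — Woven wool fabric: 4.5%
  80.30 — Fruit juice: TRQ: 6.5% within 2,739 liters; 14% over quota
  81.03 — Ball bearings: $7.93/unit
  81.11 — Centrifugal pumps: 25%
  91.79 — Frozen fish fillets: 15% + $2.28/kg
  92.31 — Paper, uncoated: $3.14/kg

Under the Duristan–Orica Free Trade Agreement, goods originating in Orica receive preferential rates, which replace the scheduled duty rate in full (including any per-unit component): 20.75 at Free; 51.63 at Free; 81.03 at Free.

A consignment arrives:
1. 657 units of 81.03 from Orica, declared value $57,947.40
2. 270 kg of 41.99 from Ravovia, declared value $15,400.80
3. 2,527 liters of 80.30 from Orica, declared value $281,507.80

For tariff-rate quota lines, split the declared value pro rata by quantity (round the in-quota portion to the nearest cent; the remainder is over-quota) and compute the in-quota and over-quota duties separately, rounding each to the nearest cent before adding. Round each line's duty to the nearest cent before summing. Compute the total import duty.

Line 1 (81.03, Orica, 657 units, $57,947.40):
Base rate for 81.03 is $7.93/unit.
Origin Orica qualifies under the Duristan–Orica agreement and 81.03 is covered: preferential rate Free applies instead.
Duty = $57,947.40 × 0% = $0.00.
Line 2 (41.99, Ravovia, 270 kg, $15,400.80):
Base rate for 41.99 is $7.18/kg.
Duty = 270 × $7.18 = $1,938.60.
Line 3 (80.30, Orica, 2,527 liters, $281,507.80):
Code 80.30 is under a tariff-rate quota (threshold 2,739 liters). Quantity 2,527 liters is within the quota, so the in-quota rate 6.5% applies to the full value.
Duty = $281,507.80 × 6.5% = $18,298.01.
Total = $0.00 + $1,938.60 + $18,298.01 = $20,236.61.

$20,236.61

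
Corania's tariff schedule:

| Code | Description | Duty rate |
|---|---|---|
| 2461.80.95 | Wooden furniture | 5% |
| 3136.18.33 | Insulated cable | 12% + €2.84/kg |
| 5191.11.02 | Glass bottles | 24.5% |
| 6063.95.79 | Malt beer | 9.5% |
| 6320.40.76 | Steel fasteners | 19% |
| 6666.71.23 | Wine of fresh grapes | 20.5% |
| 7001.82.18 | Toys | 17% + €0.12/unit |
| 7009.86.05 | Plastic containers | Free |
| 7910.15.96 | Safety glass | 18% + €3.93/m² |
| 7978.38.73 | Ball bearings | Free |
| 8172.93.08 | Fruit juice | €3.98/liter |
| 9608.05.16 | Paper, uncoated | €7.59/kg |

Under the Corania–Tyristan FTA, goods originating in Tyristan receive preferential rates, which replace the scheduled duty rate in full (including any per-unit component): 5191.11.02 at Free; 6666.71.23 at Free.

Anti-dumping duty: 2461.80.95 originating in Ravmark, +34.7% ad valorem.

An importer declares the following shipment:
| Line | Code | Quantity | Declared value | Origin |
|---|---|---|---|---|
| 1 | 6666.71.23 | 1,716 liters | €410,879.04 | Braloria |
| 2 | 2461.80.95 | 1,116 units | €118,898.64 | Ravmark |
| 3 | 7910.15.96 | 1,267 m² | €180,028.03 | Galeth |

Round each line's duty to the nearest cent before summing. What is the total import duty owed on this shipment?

Line 1 (6666.71.23, Braloria, 1,716 liters, €410,879.04):
Base rate for 6666.71.23 is 20.5%.
6666.71.23 has an FTA preferential rate, but origin Braloria is not Tyristan; base rate stands.
Duty = €410,879.04 × 20.5% = €84,230.20.
Line 2 (2461.80.95, Ravmark, 1,116 units, €118,898.64):
Base rate for 2461.80.95 is 5%.
Additional duty on 2461.80.95 from Ravmark: +34.7%. Applied ad valorem rate: 5% + 34.7% = 39.7%.
Duty = €118,898.64 × 39.7% = €47,202.76.
Line 3 (7910.15.96, Galeth, 1,267 m², €180,028.03):
Base rate for 7910.15.96 is 18% + €3.93/m².
Duty = €180,028.03 × 18% + 1,267 × €3.93 = €37,384.36.
Total = €84,230.20 + €47,202.76 + €37,384.36 = €168,817.32.

€168,817.32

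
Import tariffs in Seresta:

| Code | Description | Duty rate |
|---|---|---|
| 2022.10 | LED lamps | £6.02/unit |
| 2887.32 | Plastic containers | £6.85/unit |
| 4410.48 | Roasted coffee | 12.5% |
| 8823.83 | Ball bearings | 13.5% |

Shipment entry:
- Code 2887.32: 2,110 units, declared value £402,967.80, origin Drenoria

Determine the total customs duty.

Line 1 (2887.32, Drenoria, 2,110 units, £402,967.80):
Base rate for 2887.32 is £6.85/unit.
Duty = 2,110 × £6.85 = £14,453.50.

£14,453.50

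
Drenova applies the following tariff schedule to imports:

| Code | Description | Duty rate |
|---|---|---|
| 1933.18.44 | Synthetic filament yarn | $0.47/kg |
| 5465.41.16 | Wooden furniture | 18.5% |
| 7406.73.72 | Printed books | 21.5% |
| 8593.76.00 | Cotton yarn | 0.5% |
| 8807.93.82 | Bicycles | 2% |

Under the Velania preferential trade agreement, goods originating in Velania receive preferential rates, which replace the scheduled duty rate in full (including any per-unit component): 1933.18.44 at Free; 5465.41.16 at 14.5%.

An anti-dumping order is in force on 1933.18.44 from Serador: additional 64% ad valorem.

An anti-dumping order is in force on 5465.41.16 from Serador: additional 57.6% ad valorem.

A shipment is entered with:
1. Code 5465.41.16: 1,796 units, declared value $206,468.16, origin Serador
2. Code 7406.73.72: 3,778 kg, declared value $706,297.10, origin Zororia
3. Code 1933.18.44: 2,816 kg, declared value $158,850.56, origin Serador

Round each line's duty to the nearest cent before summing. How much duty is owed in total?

$411,964.03

Line 1 (5465.41.16, Serador, 1,796 units, $206,468.16):
Base rate for 5465.41.16 is 18.5%.
5465.41.16 has an FTA preferential rate, but origin Serador is not Velania; base rate stands.
Additional duty on 5465.41.16 from Serador: +57.6%. Applied ad valorem rate: 18.5% + 57.6% = 76.1%.
Duty = $206,468.16 × 76.1% = $157,122.27.
Line 2 (7406.73.72, Zororia, 3,778 kg, $706,297.10):
Base rate for 7406.73.72 is 21.5%.
Duty = $706,297.10 × 21.5% = $151,853.88.
Line 3 (1933.18.44, Serador, 2,816 kg, $158,850.56):
Base rate for 1933.18.44 is $0.47/kg.
1933.18.44 has an FTA preferential rate, but origin Serador is not Velania; base rate stands.
Additional duty on 1933.18.44 from Serador: +64% ad valorem. Applied ad valorem rate = 64%.
Duty = $158,850.56 × 64% + 2,816 × $0.47 = $102,987.88.
Total = $157,122.27 + $151,853.88 + $102,987.88 = $411,964.03.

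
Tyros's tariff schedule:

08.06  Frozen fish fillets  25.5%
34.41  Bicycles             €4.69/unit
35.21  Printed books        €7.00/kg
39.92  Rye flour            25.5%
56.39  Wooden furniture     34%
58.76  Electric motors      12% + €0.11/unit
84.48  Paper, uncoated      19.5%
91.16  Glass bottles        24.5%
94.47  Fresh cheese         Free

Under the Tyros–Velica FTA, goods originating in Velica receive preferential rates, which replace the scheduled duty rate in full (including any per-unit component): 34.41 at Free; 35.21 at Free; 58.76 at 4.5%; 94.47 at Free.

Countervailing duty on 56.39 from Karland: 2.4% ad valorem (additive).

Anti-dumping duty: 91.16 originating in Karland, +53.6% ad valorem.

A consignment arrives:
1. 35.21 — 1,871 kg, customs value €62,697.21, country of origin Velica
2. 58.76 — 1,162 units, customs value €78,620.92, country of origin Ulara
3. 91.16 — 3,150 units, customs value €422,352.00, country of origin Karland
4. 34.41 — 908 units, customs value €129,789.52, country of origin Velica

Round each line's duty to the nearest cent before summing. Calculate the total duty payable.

€339,419.24

Line 1 (35.21, Velica, 1,871 kg, €62,697.21):
Base rate for 35.21 is €7.00/kg.
Origin Velica qualifies under the Tyros–Velica agreement and 35.21 is covered: preferential rate Free applies instead.
Duty = €62,697.21 × 0% = €0.00.
Line 2 (58.76, Ulara, 1,162 units, €78,620.92):
Base rate for 58.76 is 12% + €0.11/unit.
58.76 has an FTA preferential rate, but origin Ulara is not Velica; base rate stands.
Duty = €78,620.92 × 12% + 1,162 × €0.11 = €9,562.33.
Line 3 (91.16, Karland, 3,150 units, €422,352.00):
Base rate for 91.16 is 24.5%.
Additional duty on 91.16 from Karland: +53.6%. Applied ad valorem rate: 24.5% + 53.6% = 78.1%.
Duty = €422,352.00 × 78.1% = €329,856.91.
Line 4 (34.41, Velica, 908 units, €129,789.52):
Base rate for 34.41 is €4.69/unit.
Origin Velica qualifies under the Tyros–Velica agreement and 34.41 is covered: preferential rate Free applies instead.
Duty = €129,789.52 × 0% = €0.00.
Total = €0.00 + €9,562.33 + €329,856.91 + €0.00 = €339,419.24.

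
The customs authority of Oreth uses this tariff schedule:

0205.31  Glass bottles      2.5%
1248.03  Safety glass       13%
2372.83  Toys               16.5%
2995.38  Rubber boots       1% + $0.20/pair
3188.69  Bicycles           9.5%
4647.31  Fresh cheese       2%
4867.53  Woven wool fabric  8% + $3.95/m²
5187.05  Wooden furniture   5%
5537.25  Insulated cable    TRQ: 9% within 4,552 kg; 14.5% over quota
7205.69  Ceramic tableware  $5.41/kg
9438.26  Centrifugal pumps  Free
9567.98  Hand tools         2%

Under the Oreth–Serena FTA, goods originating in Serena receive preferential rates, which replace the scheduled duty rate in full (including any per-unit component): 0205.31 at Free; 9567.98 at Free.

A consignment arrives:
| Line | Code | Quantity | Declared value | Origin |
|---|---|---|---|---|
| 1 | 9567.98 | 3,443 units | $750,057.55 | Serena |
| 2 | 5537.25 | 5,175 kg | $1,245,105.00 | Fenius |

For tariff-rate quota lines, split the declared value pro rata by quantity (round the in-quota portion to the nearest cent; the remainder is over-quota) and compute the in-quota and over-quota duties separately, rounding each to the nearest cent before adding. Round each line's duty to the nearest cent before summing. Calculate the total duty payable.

$120,303.61

Line 1 (9567.98, Serena, 3,443 units, $750,057.55):
Base rate for 9567.98 is 2%.
Origin Serena qualifies under the Oreth–Serena agreement and 9567.98 is covered: preferential rate Free applies instead.
Duty = $750,057.55 × 0% = $0.00.
Line 2 (5537.25, Fenius, 5,175 kg, $1,245,105.00):
Code 5537.25 is under a tariff-rate quota (threshold 4,552 kg). In-quota: 4,552 kg at 9%; over-quota: 623 kg at 14.5%.
Pro-rata value split: in-quota = $1,245,105.00 × 4,552/5,175 = $1,095,211.20; over-quota = $1,245,105.00 − $1,095,211.20 = $149,893.80.
In-quota duty = $1,095,211.20 × 9% = $98,569.01. Over-quota duty = $149,893.80 × 14.5% = $21,734.60.
Line duty = $98,569.01 + $21,734.60 = $120,303.61.
Total = $0.00 + $120,303.61 = $120,303.61.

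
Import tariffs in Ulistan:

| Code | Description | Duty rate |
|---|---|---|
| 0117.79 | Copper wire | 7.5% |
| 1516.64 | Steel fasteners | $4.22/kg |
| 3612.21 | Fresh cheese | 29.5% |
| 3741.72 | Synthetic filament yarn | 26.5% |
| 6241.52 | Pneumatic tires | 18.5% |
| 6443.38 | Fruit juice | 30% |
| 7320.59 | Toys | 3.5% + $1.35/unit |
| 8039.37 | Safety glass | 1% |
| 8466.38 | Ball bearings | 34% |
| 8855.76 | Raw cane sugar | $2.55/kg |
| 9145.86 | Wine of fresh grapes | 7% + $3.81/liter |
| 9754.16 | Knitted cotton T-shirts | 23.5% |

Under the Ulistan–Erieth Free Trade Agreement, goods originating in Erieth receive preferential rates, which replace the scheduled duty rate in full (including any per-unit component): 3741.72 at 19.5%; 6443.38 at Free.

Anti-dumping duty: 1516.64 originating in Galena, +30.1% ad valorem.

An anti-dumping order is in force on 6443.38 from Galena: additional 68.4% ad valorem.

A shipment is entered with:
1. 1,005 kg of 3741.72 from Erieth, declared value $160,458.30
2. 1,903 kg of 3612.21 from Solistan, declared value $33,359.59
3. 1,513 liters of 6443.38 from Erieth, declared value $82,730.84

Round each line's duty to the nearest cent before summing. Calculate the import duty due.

Line 1 (3741.72, Erieth, 1,005 kg, $160,458.30):
Base rate for 3741.72 is 26.5%.
Origin Erieth qualifies under the Ulistan–Erieth agreement and 3741.72 is covered: preferential rate 19.5% applies instead.
Duty = $160,458.30 × 19.5% = $31,289.37.
Line 2 (3612.21, Solistan, 1,903 kg, $33,359.59):
Base rate for 3612.21 is 29.5%.
Duty = $33,359.59 × 29.5% = $9,841.08.
Line 3 (6443.38, Erieth, 1,513 liters, $82,730.84):
Base rate for 6443.38 is 30%.
Origin Erieth qualifies under the Ulistan–Erieth agreement and 6443.38 is covered: preferential rate Free applies instead.
The additional-duty order on 6443.38 targets Galena, not Erieth; it does not apply.
Duty = $82,730.84 × 0% = $0.00.
Total = $31,289.37 + $9,841.08 + $0.00 = $41,130.45.

$41,130.45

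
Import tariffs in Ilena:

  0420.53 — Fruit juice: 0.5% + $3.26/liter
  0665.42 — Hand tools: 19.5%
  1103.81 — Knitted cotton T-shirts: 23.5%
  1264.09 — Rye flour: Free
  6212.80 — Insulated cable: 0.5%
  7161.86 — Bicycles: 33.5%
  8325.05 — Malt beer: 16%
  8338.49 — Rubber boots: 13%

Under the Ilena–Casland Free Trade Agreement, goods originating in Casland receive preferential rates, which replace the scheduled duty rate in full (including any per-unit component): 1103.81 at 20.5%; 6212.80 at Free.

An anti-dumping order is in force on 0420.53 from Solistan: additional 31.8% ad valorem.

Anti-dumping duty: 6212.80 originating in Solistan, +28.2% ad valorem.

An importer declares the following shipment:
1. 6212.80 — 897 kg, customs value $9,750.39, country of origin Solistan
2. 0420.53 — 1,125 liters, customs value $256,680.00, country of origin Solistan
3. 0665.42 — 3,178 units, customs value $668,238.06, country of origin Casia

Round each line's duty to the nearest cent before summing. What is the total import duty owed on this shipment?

Line 1 (6212.80, Solistan, 897 kg, $9,750.39):
Base rate for 6212.80 is 0.5%.
6212.80 has an FTA preferential rate, but origin Solistan is not Casland; base rate stands.
Additional duty on 6212.80 from Solistan: +28.2%. Applied ad valorem rate: 0.5% + 28.2% = 28.7%.
Duty = $9,750.39 × 28.7% = $2,798.36.
Line 2 (0420.53, Solistan, 1,125 liters, $256,680.00):
Base rate for 0420.53 is 0.5% + $3.26/liter.
Additional duty on 0420.53 from Solistan: +31.8%. Applied ad valorem rate: 0.5% + 31.8% = 32.3%.
Duty = $256,680.00 × 32.3% + 1,125 × $3.26 = $86,575.14.
Line 3 (0665.42, Casia, 3,178 units, $668,238.06):
Base rate for 0665.42 is 19.5%.
Duty = $668,238.06 × 19.5% = $130,306.42.
Total = $2,798.36 + $86,575.14 + $130,306.42 = $219,679.92.

$219,679.92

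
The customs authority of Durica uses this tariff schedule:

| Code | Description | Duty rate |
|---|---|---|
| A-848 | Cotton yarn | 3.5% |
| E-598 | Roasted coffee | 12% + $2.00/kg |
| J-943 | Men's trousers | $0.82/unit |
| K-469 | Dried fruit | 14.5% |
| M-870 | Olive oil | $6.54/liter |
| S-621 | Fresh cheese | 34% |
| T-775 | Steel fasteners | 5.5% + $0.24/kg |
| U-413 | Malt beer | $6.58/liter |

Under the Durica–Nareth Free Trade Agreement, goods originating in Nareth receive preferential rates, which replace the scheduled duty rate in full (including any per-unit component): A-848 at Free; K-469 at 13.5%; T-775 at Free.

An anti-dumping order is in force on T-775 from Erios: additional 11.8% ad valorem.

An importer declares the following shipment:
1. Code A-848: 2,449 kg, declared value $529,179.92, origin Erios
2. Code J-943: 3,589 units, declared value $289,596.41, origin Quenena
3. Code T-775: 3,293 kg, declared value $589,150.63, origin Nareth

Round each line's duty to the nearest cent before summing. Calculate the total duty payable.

Line 1 (A-848, Erios, 2,449 kg, $529,179.92):
Base rate for A-848 is 3.5%.
A-848 has an FTA preferential rate, but origin Erios is not Nareth; base rate stands.
Duty = $529,179.92 × 3.5% = $18,521.30.
Line 2 (J-943, Quenena, 3,589 units, $289,596.41):
Base rate for J-943 is $0.82/unit.
Duty = 3,589 × $0.82 = $2,942.98.
Line 3 (T-775, Nareth, 3,293 kg, $589,150.63):
Base rate for T-775 is 5.5% + $0.24/kg.
Origin Nareth qualifies under the Durica–Nareth agreement and T-775 is covered: preferential rate Free applies instead.
The additional-duty order on T-775 targets Erios, not Nareth; it does not apply.
Duty = $589,150.63 × 0% = $0.00.
Total = $18,521.30 + $2,942.98 + $0.00 = $21,464.28.

$21,464.28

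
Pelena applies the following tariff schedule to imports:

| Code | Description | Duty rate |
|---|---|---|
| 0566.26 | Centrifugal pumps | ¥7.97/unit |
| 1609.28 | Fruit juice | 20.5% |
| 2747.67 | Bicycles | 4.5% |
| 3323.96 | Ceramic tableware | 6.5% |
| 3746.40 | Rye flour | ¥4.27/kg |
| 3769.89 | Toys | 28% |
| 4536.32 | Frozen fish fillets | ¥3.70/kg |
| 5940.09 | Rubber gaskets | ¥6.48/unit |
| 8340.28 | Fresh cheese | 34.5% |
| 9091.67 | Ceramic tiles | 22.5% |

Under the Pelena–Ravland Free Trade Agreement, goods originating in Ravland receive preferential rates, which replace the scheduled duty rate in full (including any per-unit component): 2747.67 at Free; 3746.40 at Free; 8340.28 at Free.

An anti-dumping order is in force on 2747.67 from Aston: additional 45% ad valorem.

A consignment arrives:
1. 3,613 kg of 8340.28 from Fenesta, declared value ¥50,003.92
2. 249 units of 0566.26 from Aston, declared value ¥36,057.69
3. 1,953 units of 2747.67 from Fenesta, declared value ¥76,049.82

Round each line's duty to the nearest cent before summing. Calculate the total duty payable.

Line 1 (8340.28, Fenesta, 3,613 kg, ¥50,003.92):
Base rate for 8340.28 is 34.5%.
8340.28 has an FTA preferential rate, but origin Fenesta is not Ravland; base rate stands.
Duty = ¥50,003.92 × 34.5% = ¥17,251.35.
Line 2 (0566.26, Aston, 249 units, ¥36,057.69):
Base rate for 0566.26 is ¥7.97/unit.
Duty = 249 × ¥7.97 = ¥1,984.53.
Line 3 (2747.67, Fenesta, 1,953 units, ¥76,049.82):
Base rate for 2747.67 is 4.5%.
2747.67 has an FTA preferential rate, but origin Fenesta is not Ravland; base rate stands.
The additional-duty order on 2747.67 targets Aston, not Fenesta; it does not apply.
Duty = ¥76,049.82 × 4.5% = ¥3,422.24.
Total = ¥17,251.35 + ¥1,984.53 + ¥3,422.24 = ¥22,658.12.

¥22,658.12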